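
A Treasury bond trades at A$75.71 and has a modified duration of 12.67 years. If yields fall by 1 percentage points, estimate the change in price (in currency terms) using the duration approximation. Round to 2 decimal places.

+A$9.59

Duration approximation: ΔP/P ≈ -D_mod · Δy = -12.67 × (-0.01) = +0.126700.
ΔP ≈ 75.71 × (+0.126700) = +9.592457.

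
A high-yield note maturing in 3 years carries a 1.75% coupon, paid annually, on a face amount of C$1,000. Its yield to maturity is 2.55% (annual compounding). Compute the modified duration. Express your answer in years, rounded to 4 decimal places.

2.8747 years

Periodic yield y = 0.0255. First find Macaulay duration:
  t   CF        PV=CF/(1+0.0255)^t    t·PV
  1        17.50        17.0648        17.0648
  2        17.50        16.6405        33.2810
  3     1,017.50       943.4685     2,830.4056
  Σ                    977.1739     2,880.7515
P = 977.1739; Macaulay duration = 2,880.7515 / 977.1739 = 2.94804 years.
Modified duration = D_Mac / (1 + y) = 2.94804 / 1.0255 = 2.87474 years.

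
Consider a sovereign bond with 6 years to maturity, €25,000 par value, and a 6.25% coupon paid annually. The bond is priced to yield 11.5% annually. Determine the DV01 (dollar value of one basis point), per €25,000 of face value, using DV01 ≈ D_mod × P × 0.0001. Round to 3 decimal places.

€8.862

Periodic yield y = 0.115.
  t   CF        PV=CF/(1+0.115)^t    t·PV
  1     1,562.50     1,401.3453     1,401.3453
  2     1,562.50     1,256.8119     2,513.6238
  3     1,562.50     1,127.1856     3,381.5567
  4     1,562.50     1,010.9288     4,043.7151
  5     1,562.50       906.6626     4,533.3129
  6    26,562.50    13,823.5549    82,941.3297
  Σ                 19,526.4891    98,814.8835
P = 19,526.4891; D_Mac = 5.06056 yrs; D_mod = 4.53861 yrs.
DV01 ≈ 4.53861 × 19,526.4891 × 0.0001 = 8.862321.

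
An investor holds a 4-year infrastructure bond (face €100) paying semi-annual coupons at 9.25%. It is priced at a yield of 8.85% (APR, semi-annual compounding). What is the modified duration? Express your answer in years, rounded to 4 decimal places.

Periodic yield y = 0.04425. First find Macaulay duration:
  t   CF        PV=CF/(1+0.04425)^t    t·PV
  1        4.625         4.4290         4.4290
  2        4.625         4.2413         8.4827
  3        4.625         4.0616        12.1848
  4        4.625         3.8895        15.5580
  5        4.625         3.7247        18.6234
  6        4.625         3.5668        21.4011
  7        4.625         3.4157        23.9099
  8      104.625        73.9945       591.9562
  Σ                    101.3232       696.5452
P = 101.3232; Macaulay duration = 696.5452 / 101.3232 = 6.87449 half-year periods = 3.43724 years.
Modified duration = D_Mac / (1 + y) = 3.43724 / 1.04425 = 3.29159 years.

3.2916 years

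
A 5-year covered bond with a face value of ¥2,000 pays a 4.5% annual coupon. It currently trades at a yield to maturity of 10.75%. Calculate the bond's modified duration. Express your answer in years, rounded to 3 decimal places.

4.081 years

Periodic yield y = 0.1075. First find Macaulay duration:
  t   CF        PV=CF/(1+0.1075)^t    t·PV
  1        90.00        81.2641        81.2641
  2        90.00        73.3762       146.7523
  3        90.00        66.2539       198.7616
  4        90.00        59.8229       239.2917
  5     2,090.00     1,254.3756     6,271.8782
  Σ                  1,535.0927     6,937.9479
P = 1,535.0927; Macaulay duration = 6,937.9479 / 1,535.0927 = 4.51956 years.
Modified duration = D_Mac / (1 + y) = 4.51956 / 1.1075 = 4.08087 years.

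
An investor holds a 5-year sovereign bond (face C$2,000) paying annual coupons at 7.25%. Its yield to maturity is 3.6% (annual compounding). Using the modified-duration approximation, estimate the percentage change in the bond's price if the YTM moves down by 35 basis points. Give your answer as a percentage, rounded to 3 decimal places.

+1.493%

Periodic yield y = 0.036. Modified duration first:
  t   CF        PV=CF/(1+0.036)^t    t·PV
  1       145.00       139.9614       139.9614
  2       145.00       135.0979       270.1957
  3       145.00       130.4033       391.2100
  4       145.00       125.8720       503.4878
  5     2,145.00     1,797.3329     8,986.6644
  Σ                  2,328.6674    10,291.5194
P = 2,328.6674; D_Mac = 4.41949 yrs; D_mod = 4.41949/(1+0.036) = 4.26592 yrs.
ΔP/P ≈ -D_mod · Δy = -4.26592 × (-0.0035) = +0.014931 = +1.4931%.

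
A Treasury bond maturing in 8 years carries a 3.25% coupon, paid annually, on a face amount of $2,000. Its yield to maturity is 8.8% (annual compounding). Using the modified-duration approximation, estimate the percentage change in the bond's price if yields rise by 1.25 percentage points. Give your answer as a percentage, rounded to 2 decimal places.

Periodic yield y = 0.088. Modified duration first:
  t   CF        PV=CF/(1+0.088)^t    t·PV
  1        65.00        59.7426        59.7426
  2        65.00        54.9105       109.8210
  3        65.00        50.4692       151.4077
  4        65.00        46.3872       185.5486
  5        65.00        42.6353       213.1763
  6        65.00        39.1868       235.1209
  7        65.00        36.0173       252.1211
  8     2,065.00     1,051.6928     8,413.5423
  Σ                  1,381.0417     9,620.4805
P = 1,381.0417; D_Mac = 6.96610 yrs; D_mod = 6.96610/(1+0.088) = 6.40267 yrs.
ΔP/P ≈ -D_mod · Δy = -6.40267 × (+0.0125) = -0.080033 = -8.0033%.

-8.00%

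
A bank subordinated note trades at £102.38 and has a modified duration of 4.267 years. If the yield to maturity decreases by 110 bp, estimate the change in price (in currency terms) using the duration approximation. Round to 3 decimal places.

Duration approximation: ΔP/P ≈ -D_mod · Δy = -4.267 × (-0.011) = +0.046937.
ΔP ≈ 102.38 × (+0.046937) = +4.80541006.

+£4.805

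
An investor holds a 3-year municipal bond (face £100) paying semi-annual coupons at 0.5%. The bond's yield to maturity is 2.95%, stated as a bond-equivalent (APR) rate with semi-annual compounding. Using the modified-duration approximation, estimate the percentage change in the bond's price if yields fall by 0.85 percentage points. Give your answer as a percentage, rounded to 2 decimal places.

Periodic yield y = 0.01475. Modified duration first:
  t   CF        PV=CF/(1+0.01475)^t    t·PV
  1         0.25         0.2464         0.2464
  2         0.25         0.2428         0.4856
  3         0.25         0.2393         0.7178
  4         0.25         0.2358         0.9431
  5         0.25         0.2324         1.1618
  6       100.25        91.8185       550.9108
  Σ                     93.0150       554.4654
P = 93.0150; D_Mac = 5.96103 half-year periods = 2.98052 yrs; D_mod = 2.98052/(1+0.01475) = 2.93719 yrs.
ΔP/P ≈ -D_mod · Δy = -2.93719 × (-0.0085) = +0.024966 = +2.4966%.

+2.50%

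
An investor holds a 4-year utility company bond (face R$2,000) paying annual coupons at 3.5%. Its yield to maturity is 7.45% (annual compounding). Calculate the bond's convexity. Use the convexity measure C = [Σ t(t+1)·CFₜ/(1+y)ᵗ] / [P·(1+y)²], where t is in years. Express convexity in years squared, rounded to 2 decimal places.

16.09

With y = 0.0745:
  t   CF        PV=CF/(1+0.0745)^t    t·PV        t(t+1)·PV
  1        70.00        65.1466        65.1466         130.2932
  2        70.00        60.6297       121.2593         363.7780
  3        70.00        56.4259       169.2778         677.1112
  4     2,070.00     1,552.9042     6,211.6168      31,058.0841
  Σ                  1,735.1064     6,567.3006      32,229.2665
P = 1,735.1064.
Convexity = Σ t(t+1)·PV / [P·(1+y)²] = 32,229.2665 / (1,735.1064 × 1.154550) = 16.08835.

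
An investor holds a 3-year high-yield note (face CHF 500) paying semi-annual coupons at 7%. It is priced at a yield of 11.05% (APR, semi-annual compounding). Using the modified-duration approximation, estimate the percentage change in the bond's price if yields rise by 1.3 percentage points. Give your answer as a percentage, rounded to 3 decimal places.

-3.378%

Periodic yield y = 0.05525. Modified duration first:
  t   CF        PV=CF/(1+0.05525)^t    t·PV
  1        17.50        16.5837        16.5837
  2        17.50        15.7155        31.4309
  3        17.50        14.8926        44.6779
  4        17.50        14.1129        56.4516
  5        17.50        13.3740        66.8700
  6       517.50       374.7815     2,248.6892
  Σ                    449.4603     2,464.7035
P = 449.4603; D_Mac = 5.48370 half-year periods = 2.74185 yrs; D_mod = 2.74185/(1+0.05525) = 2.59829 yrs.
ΔP/P ≈ -D_mod · Δy = -2.59829 × (+0.013) = -0.033778 = -3.3778%.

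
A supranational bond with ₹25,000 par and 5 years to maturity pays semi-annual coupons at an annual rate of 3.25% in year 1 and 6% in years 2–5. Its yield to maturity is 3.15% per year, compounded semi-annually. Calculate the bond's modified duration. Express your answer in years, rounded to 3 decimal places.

Periodic yield y = 0.01575. First find Macaulay duration:
  t   CF        PV=CF/(1+0.01575)^t    t·PV
  1       406.25       399.9508       399.9508
  2       406.25       393.7492       787.4984
  3       750.00       715.6502     2,146.9505
  4       750.00       704.5534     2,818.2138
  5       750.00       693.6288     3,468.1439
  6       750.00       682.8735     4,097.2412
  7       750.00       672.2850     4,705.9953
  8       750.00       661.8607     5,294.8859
  9       750.00       651.5981     5,864.3826
  10   25,750.00    22,024.6453   220,246.4532
  Σ                 27,600.7951   249,829.7155
P = 27,600.7951; Macaulay duration = 249,829.7155 / 27,600.7951 = 9.05154 half-year periods = 4.52577 years.
Modified duration = D_Mac / (1 + y) = 4.52577 / 1.01575 = 4.45559 years.

4.456 years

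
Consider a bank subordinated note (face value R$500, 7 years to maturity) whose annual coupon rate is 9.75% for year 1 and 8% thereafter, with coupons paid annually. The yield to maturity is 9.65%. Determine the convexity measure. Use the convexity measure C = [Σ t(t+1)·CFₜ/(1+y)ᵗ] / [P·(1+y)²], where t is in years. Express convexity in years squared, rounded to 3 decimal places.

With y = 0.0965:
  t   CF        PV=CF/(1+0.0965)^t    t·PV        t(t+1)·PV
  1        48.75        44.4596        44.4596          88.9193
  2        40.00        33.2692        66.5385         199.6154
  3        40.00        30.3413        91.0239         364.0955
  4        40.00        27.6710       110.6842         553.4208
  5        40.00        25.2358       126.1789         757.0735
  6        40.00        23.0149       138.0891         966.6238
  7       540.00       283.3566     1,983.4961      15,867.9687
  Σ                    467.3484     2,560.4702      18,797.7169
P = 467.3484.
Convexity = Σ t(t+1)·PV / [P·(1+y)²] = 18,797.7169 / (467.3484 × 1.202312) = 33.45392.

33.454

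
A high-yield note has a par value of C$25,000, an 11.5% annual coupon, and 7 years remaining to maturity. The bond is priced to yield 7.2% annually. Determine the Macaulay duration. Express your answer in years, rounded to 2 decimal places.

5.36 years

Periodic yield y = 0.072. Discount each cash flow and weight by its year:
  t   CF        PV=CF/(1+0.072)^t    t·PV
  1     2,875.00     2,681.9030     2,681.9030
  2     2,875.00     2,501.7752     5,003.5503
  3     2,875.00     2,333.7455     7,001.2365
  4     2,875.00     2,177.0014     8,708.0056
  5     2,875.00     2,030.7849    10,153.9244
  6     2,875.00     1,894.3889    11,366.3333
  7    27,875.00    17,133.7087   119,935.9608
  Σ                 30,753.3075   164,850.9139
Price P = Σ PV = 30,753.3075.
Macaulay duration = Σ(t·PV) / P = 164,850.9139 / 30,753.3075 = 5.36043 years.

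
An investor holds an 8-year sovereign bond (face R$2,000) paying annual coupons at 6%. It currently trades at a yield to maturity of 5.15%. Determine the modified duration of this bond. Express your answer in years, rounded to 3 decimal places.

Periodic yield y = 0.0515. First find Macaulay duration:
  t   CF        PV=CF/(1+0.0515)^t    t·PV
  1       120.00       114.1227       114.1227
  2       120.00       108.5332       217.0664
  3       120.00       103.2175       309.6526
  4       120.00        98.1622       392.6487
  5       120.00        93.3544       466.7721
  6       120.00        88.7821       532.6928
  7       120.00        84.4338       591.0366
  8     2,120.00     1,418.6055    11,348.8441
  Σ                  2,109.2115    13,972.8359
P = 2,109.2115; Macaulay duration = 13,972.8359 / 2,109.2115 = 6.62467 years.
Modified duration = D_Mac / (1 + y) = 6.62467 / 1.0515 = 6.30021 years.

6.300 years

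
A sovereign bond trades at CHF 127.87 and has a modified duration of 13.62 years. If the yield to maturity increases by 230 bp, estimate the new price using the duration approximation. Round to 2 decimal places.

CHF 87.81

Duration approximation: ΔP/P ≈ -D_mod · Δy = -13.62 × (+0.023) = -0.313260.
New price ≈ 127.87 × (1 - 0.313260) = 87.8134438.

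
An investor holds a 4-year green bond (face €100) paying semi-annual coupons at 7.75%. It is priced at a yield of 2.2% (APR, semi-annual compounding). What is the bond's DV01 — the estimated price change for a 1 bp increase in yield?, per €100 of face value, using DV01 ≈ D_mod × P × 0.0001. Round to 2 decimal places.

Periodic yield y = 0.011.
  t   CF        PV=CF/(1+0.011)^t    t·PV
  1        3.875         3.8328         3.8328
  2        3.875         3.7911         7.5823
  3        3.875         3.7499        11.2497
  4        3.875         3.7091        14.8364
  5        3.875         3.6687        18.3437
  6        3.875         3.6288        21.7729
  7        3.875         3.5893        25.1253
  8      103.875        95.1704       761.3630
  Σ                    121.1402       864.1060
P = 121.1402; D_Mac = 7.13311 half-year periods = 3.56655 yrs; D_mod = 3.52775 yrs.
DV01 ≈ 3.52775 × 121.1402 × 0.0001 = 0.042735.

€0.04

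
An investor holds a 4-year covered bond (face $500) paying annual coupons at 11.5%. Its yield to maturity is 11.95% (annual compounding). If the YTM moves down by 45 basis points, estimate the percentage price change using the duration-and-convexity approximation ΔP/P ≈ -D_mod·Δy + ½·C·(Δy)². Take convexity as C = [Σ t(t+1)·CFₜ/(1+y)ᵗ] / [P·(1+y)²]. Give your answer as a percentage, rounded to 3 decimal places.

+1.387%

With y = 0.1195:
  t   CF        PV=CF/(1+0.1195)^t    t·PV        t(t+1)·PV
  1        57.50        51.3622        51.3622         102.7244
  2        57.50        45.8796        91.7592         275.2776
  3        57.50        40.9822       122.9467         491.7867
  4       557.50       354.9347     1,419.7389       7,098.6943
  Σ                    493.1588     1,685.8070       7,968.4831
P = 493.1588; D_Mac = 3.41839 yrs; D_mod = 3.05349 yrs; C = 12.89261.
Duration effect: -3.05349 × (-0.0045) = +0.013741
Convexity effect: 0.5 × 12.89261 × (-0.0045)² = +0.0001305
ΔP/P ≈ +0.013741 + 0.0001305 = +0.013871 = +1.3871%.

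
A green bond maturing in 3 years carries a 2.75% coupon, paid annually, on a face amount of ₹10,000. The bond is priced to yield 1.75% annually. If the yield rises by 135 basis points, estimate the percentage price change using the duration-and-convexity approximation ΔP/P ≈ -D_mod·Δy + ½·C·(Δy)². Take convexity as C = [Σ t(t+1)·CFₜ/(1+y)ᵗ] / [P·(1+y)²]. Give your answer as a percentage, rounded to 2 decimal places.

-3.77%

With y = 0.0175:
  t   CF        PV=CF/(1+0.0175)^t    t·PV        t(t+1)·PV
  1       275.00       270.2703       270.2703         540.5405
  2       275.00       265.6219       531.2438       1,593.7313
  3    10,275.00     9,753.9062    29,261.7187     117,046.8750
  Σ                 10,289.7984    30,063.2328     119,181.1468
P = 10,289.7984; D_Mac = 2.92165 yrs; D_mod = 2.87140 yrs; C = 11.18747.
Duration effect: -2.87140 × (+0.0135) = -0.038764
Convexity effect: 0.5 × 11.18747 × (0.0135)² = +0.0010195
ΔP/P ≈ -0.038764 + 0.0010195 = -0.037745 = -3.7745%.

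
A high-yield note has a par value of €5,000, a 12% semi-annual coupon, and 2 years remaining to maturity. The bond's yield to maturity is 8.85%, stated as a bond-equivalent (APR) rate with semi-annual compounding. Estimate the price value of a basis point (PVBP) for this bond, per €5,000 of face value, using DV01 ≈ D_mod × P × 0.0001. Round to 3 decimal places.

€0.932

Periodic yield y = 0.04425.
  t   CF        PV=CF/(1+0.04425)^t    t·PV
  1       300.00       287.2875       287.2875
  2       300.00       275.1137       550.2275
  3       300.00       263.4558       790.3675
  4     5,300.00     4,457.1570    17,828.6281
  Σ                  5,283.0141    19,456.5106
P = 5,283.0141; D_Mac = 3.68284 half-year periods = 1.84142 yrs; D_mod = 1.76339 yrs.
DV01 ≈ 1.76339 × 5,283.0141 × 0.0001 = 0.931602.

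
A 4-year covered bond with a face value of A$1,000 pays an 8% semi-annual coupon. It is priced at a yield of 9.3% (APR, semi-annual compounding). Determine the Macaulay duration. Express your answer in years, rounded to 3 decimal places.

Periodic yield y = 0.0465. Discount each cash flow and weight by its period:
  t   CF        PV=CF/(1+0.0465)^t    t·PV
  1        40.00        38.2226        38.2226
  2        40.00        36.5243        73.0485
  3        40.00        34.9014       104.7041
  4        40.00        33.3506       133.4022
  5        40.00        31.8687       159.3433
  6        40.00        30.4526       182.7157
  7        40.00        29.0995       203.6964
  8     1,040.00       722.9687     5,783.7494
  Σ                    957.3883     6,678.8823
Price P = Σ PV = 957.3883.
Macaulay duration = Σ(t·PV) / P = 6,678.8823 / 957.3883 = 6.97615 half-year periods.
In years: 6.97615 / 2 = 3.48807 years.

3.488 years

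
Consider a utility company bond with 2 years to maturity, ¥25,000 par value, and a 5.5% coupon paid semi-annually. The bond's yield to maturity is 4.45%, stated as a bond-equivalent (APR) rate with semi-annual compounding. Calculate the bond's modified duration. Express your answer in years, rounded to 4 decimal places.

Periodic yield y = 0.02225. First find Macaulay duration:
  t   CF        PV=CF/(1+0.02225)^t    t·PV
  1       687.50       672.5361       672.5361
  2       687.50       657.8978     1,315.7957
  3       687.50       643.5782     1,930.7347
  4    25,687.50    23,523.0354    94,092.1416
  Σ                 25,497.0476    98,011.2081
P = 25,497.0476; Macaulay duration = 98,011.2081 / 25,497.0476 = 3.84402 half-year periods = 1.92201 years.
Modified duration = D_Mac / (1 + y) = 1.92201 / 1.02225 = 1.88018 years.

1.8802 years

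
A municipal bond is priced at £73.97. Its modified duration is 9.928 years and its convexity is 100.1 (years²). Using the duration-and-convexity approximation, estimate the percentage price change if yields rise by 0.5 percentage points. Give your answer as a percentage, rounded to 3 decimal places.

-4.839%

Duration effect: -D_mod·Δy = -9.928 × (+0.005) = -0.049640
Convexity effect: ½·C·(Δy)² = 0.5 × 100.1 × (0.005)² = +0.00125125
ΔP/P ≈ -0.049640 + 0.00125125 = -0.04838875
= -4.838875%.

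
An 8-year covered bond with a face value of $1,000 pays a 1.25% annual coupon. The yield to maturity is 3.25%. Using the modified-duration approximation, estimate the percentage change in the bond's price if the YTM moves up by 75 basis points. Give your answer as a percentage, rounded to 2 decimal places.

Periodic yield y = 0.0325. Modified duration first:
  t   CF        PV=CF/(1+0.0325)^t    t·PV
  1        12.50        12.1065        12.1065
  2        12.50        11.7255        23.4509
  3        12.50        11.3564        34.0691
  4        12.50        10.9989        43.9957
  5        12.50        10.6527        53.2635
  6        12.50        10.3174        61.9043
  7        12.50         9.9926        69.9484
  8     1,012.50       783.9251     6,271.4005
  Σ                    861.0751     6,570.1389
P = 861.0751; D_Mac = 7.63016 yrs; D_mod = 7.63016/(1+0.0325) = 7.38998 yrs.
ΔP/P ≈ -D_mod · Δy = -7.38998 × (+0.0075) = -0.055425 = -5.5425%.

-5.54%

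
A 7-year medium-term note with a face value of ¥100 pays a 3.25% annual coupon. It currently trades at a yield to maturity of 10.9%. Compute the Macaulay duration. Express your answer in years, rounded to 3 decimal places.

Periodic yield y = 0.109. Discount each cash flow and weight by its year:
  t   CF        PV=CF/(1+0.109)^t    t·PV
  1         3.25         2.9306         2.9306
  2         3.25         2.6425         5.2851
  3         3.25         2.3828         7.1484
  4         3.25         2.1486         8.5944
  5         3.25         1.9374         9.6871
  6         3.25         1.7470        10.4820
  7       103.25        50.0460       350.3219
  Σ                     63.8349       394.4495
Price P = Σ PV = 63.8349.
Macaulay duration = Σ(t·PV) / P = 394.4495 / 63.8349 = 6.17921 years.

6.179 years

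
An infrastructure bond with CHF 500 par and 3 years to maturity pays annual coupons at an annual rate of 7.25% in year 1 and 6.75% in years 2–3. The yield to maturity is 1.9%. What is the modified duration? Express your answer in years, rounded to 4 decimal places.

2.7664 years

Periodic yield y = 0.019. First find Macaulay duration:
  t   CF        PV=CF/(1+0.019)^t    t·PV
  1        36.25        35.5741        35.5741
  2        33.75        32.5031        65.0063
  3       533.75       504.4468     1,513.3403
  Σ                    572.5240     1,613.9207
P = 572.5240; Macaulay duration = 1,613.9207 / 572.5240 = 2.81896 years.
Modified duration = D_Mac / (1 + y) = 2.81896 / 1.019 = 2.76640 years.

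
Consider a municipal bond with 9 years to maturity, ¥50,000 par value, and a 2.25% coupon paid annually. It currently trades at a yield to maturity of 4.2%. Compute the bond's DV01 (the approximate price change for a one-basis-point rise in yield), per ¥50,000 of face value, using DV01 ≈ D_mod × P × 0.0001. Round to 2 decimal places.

¥33.58

Periodic yield y = 0.042.
  t   CF        PV=CF/(1+0.042)^t    t·PV
  1     1,125.00     1,079.6545     1,079.6545
  2     1,125.00     1,036.1368     2,072.2735
  3     1,125.00       994.3731     2,983.1193
  4     1,125.00       954.2928     3,817.1712
  5     1,125.00       915.8280     4,579.1401
  6     1,125.00       878.9136     5,273.4819
  7     1,125.00       843.4872     5,904.4103
  8     1,125.00       809.4887     6,475.9093
  9    51,125.00    35,303.9948   317,735.9531
  Σ                 42,816.1695   349,921.1132
P = 42,816.1695; D_Mac = 8.17264 yrs; D_mod = 7.84322 yrs.
DV01 ≈ 7.84322 × 42,816.1695 × 0.0001 = 33.581681.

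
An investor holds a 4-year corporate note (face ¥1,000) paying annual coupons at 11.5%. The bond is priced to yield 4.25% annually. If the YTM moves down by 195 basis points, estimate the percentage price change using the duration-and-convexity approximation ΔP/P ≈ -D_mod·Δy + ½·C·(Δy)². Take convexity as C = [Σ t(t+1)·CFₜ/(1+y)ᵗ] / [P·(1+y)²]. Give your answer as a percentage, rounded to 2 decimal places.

With y = 0.0425:
  t   CF        PV=CF/(1+0.0425)^t    t·PV        t(t+1)·PV
  1       115.00       110.3118       110.3118         220.6235
  2       115.00       105.8146       211.6293         634.8878
  3       115.00       101.5008       304.5025       1,218.0101
  4     1,115.00       943.9970     3,775.9880      18,879.9399
  Σ                  1,261.6242     4,402.4315      20,953.4613
P = 1,261.6242; D_Mac = 3.48950 yrs; D_mod = 3.34724 yrs; C = 15.28177.
Duration effect: -3.34724 × (-0.0195) = +0.065271
Convexity effect: 0.5 × 15.28177 × (-0.0195)² = +0.0029054
ΔP/P ≈ +0.065271 + 0.0029054 = +0.068177 = +6.8177%.

+6.82%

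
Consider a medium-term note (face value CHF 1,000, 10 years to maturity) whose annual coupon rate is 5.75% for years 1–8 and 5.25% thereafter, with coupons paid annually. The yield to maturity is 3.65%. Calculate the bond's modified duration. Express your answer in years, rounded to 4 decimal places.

7.7681 years

Periodic yield y = 0.0365. First find Macaulay duration:
  t   CF        PV=CF/(1+0.0365)^t    t·PV
  1        57.50        55.4752        55.4752
  2        57.50        53.5216       107.0432
  3        57.50        51.6369       154.9106
  4        57.50        49.8185       199.2740
  5        57.50        48.0642       240.3208
  6        57.50        46.3716       278.2296
  7        57.50        44.7386       313.1704
  8        57.50        43.1632       345.3054
  9        52.50        38.0221       342.1985
  10    1,052.50       735.4092     7,354.0917
  Σ                  1,166.2209     9,390.0193
P = 1,166.2209; Macaulay duration = 9,390.0193 / 1,166.2209 = 8.05166 years.
Modified duration = D_Mac / (1 + y) = 8.05166 / 1.0365 = 7.76813 years.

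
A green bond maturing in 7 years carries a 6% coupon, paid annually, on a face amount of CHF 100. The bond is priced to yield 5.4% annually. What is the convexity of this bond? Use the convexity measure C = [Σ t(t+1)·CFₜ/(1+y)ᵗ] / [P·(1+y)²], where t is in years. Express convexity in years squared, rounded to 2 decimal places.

40.32

With y = 0.054:
  t   CF        PV=CF/(1+0.054)^t    t·PV        t(t+1)·PV
  1         6.00         5.6926         5.6926          11.3852
  2         6.00         5.4009        10.8019          32.4057
  3         6.00         5.1242        15.3727          61.4909
  4         6.00         4.8617        19.4468          97.2341
  5         6.00         4.6126        23.0631         138.3788
  6         6.00         4.3763        26.2578         183.8048
  7       106.00        73.3536       513.4754       4,107.8031
  Σ                    103.4221       614.1104       4,632.5026
P = 103.4221.
Convexity = Σ t(t+1)·PV / [P·(1+y)²] = 4,632.5026 / (103.4221 × 1.110916) = 40.32007.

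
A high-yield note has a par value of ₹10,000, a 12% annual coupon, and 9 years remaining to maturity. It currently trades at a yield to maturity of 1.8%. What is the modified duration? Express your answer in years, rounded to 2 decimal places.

6.67 years

Periodic yield y = 0.018. First find Macaulay duration:
  t   CF        PV=CF/(1+0.018)^t    t·PV
  1     1,200.00     1,178.7819     1,178.7819
  2     1,200.00     1,157.9390     2,315.8780
  3     1,200.00     1,137.4647     3,412.3940
  4     1,200.00     1,117.3523     4,469.4093
  5     1,200.00     1,097.5956     5,487.9780
  6     1,200.00     1,078.1882     6,469.1293
  7     1,200.00     1,059.1240     7,413.8678
  8     1,200.00     1,040.3968     8,323.1747
  9    11,200.00     9,538.6743    85,848.0688
  Σ                 18,405.5169   124,918.6818
P = 18,405.5169; Macaulay duration = 124,918.6818 / 18,405.5169 = 6.78702 years.
Modified duration = D_Mac / (1 + y) = 6.78702 / 1.018 = 6.66702 years.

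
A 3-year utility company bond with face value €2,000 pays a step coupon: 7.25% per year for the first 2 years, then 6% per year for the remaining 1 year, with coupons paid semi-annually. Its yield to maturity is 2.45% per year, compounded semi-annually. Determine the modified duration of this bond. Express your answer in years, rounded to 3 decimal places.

Periodic yield y = 0.01225. First find Macaulay duration:
  t   CF        PV=CF/(1+0.01225)^t    t·PV
  1        72.50        71.6226        71.6226
  2        72.50        70.7559       141.5117
  3        72.50        69.8996       209.6988
  4        72.50        69.0537       276.2147
  5        60.00        56.4563       282.2814
  6     2,060.00     1,914.8753    11,489.2521
  Σ                  2,252.6634    12,470.5814
P = 2,252.6634; Macaulay duration = 12,470.5814 / 2,252.6634 = 5.53593 half-year periods = 2.76796 years.
Modified duration = D_Mac / (1 + y) = 2.76796 / 1.01225 = 2.73447 years.

2.734 years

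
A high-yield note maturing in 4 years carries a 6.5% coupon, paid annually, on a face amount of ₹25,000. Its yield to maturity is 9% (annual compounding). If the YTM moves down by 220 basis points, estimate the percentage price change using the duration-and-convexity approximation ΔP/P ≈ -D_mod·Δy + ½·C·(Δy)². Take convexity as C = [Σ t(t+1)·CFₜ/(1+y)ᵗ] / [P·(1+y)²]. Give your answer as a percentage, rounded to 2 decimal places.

With y = 0.09:
  t   CF        PV=CF/(1+0.09)^t    t·PV        t(t+1)·PV
  1     1,625.00     1,490.8257     1,490.8257       2,981.6514
  2     1,625.00     1,367.7300     2,735.4600       8,206.3799
  3     1,625.00     1,254.7982     3,764.3945      15,057.5779
  4    26,625.00    18,861.8212    75,447.2850     377,236.4249
  Σ                 22,975.1751    83,437.9651     403,482.0341
P = 22,975.1751; D_Mac = 3.63166 yrs; D_mod = 3.33180 yrs; C = 14.78129.
Duration effect: -3.33180 × (-0.022) = +0.073300
Convexity effect: 0.5 × 14.78129 × (-0.022)² = +0.0035771
ΔP/P ≈ +0.073300 + 0.0035771 = +0.076877 = +7.6877%.

+7.69%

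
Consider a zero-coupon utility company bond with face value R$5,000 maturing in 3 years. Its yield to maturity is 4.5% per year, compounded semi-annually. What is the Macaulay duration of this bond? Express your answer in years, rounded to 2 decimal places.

3.00 years

A zero-coupon bond has a single cash flow at maturity, so its Macaulay duration equals its maturity: 3 years.
(Equivalently: 6 semi-annual periods ÷ 2 = 3 years.)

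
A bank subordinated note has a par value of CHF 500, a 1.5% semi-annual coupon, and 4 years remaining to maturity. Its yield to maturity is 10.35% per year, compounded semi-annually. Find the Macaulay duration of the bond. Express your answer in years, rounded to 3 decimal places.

Periodic yield y = 0.05175. Discount each cash flow and weight by its period:
  t   CF        PV=CF/(1+0.05175)^t    t·PV
  1         3.75         3.5655         3.5655
  2         3.75         3.3901         6.7801
  3         3.75         3.2232         9.6697
  4         3.75         3.0647        12.2586
  5         3.75         2.9139        14.5693
  6         3.75         2.7705        16.6229
  7         3.75         2.6342        18.4392
  8       503.75       336.4456     2,691.5651
  Σ                    358.0076     2,773.4704
Price P = Σ PV = 358.0076.
Macaulay duration = Σ(t·PV) / P = 2,773.4704 / 358.0076 = 7.74696 half-year periods.
In years: 7.74696 / 2 = 3.87348 years.

3.873 years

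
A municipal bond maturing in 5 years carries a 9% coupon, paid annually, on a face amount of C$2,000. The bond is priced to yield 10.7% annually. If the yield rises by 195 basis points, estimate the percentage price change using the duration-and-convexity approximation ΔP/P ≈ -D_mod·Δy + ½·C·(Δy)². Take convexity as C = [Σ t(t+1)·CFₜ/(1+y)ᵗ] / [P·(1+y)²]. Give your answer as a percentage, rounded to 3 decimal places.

With y = 0.107:
  t   CF        PV=CF/(1+0.107)^t    t·PV        t(t+1)·PV
  1       180.00       162.6016       162.6016         325.2033
  2       180.00       146.8849       293.7699         881.3096
  3       180.00       132.6874       398.0622       1,592.2486
  4       180.00       119.8621       479.4486       2,397.2428
  5     2,180.00     1,311.3493     6,556.7465      39,340.4790
  Σ                  1,873.3854     7,890.6287      44,536.4833
P = 1,873.3854; D_Mac = 4.21196 yrs; D_mod = 3.80484 yrs; C = 19.39963.
Duration effect: -3.80484 × (+0.0195) = -0.074194
Convexity effect: 0.5 × 19.39963 × (0.0195)² = +0.0036884
ΔP/P ≈ -0.074194 + 0.0036884 = -0.070506 = -7.0506%.

-7.051%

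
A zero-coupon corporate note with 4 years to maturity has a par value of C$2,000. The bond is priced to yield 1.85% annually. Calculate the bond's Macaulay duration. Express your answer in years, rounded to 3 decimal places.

A zero-coupon bond has a single cash flow at maturity, so its Macaulay duration equals its maturity: 4 years.

4.000 years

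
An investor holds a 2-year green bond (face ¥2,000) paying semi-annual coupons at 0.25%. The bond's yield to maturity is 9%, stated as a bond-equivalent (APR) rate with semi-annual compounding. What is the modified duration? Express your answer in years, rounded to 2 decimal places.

Periodic yield y = 0.045. First find Macaulay duration:
  t   CF        PV=CF/(1+0.045)^t    t·PV
  1         2.50         2.3923         2.3923
  2         2.50         2.2893         4.5786
  3         2.50         2.1907         6.5722
  4     2,002.50     1,679.2191     6,716.8764
  Σ                  1,686.0915     6,730.4196
P = 1,686.0915; Macaulay duration = 6,730.4196 / 1,686.0915 = 3.99173 half-year periods = 1.99586 years.
Modified duration = D_Mac / (1 + y) = 1.99586 / 1.045 = 1.90992 years.

1.91 years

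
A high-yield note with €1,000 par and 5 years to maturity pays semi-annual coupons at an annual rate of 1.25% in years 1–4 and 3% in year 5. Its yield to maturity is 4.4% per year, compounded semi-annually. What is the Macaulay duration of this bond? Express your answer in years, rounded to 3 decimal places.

4.847 years

Periodic yield y = 0.022. Discount each cash flow and weight by its period:
  t   CF        PV=CF/(1+0.022)^t    t·PV
  1         6.25         6.1155         6.1155
  2         6.25         5.9838        11.9676
  3         6.25         5.8550        17.5650
  4         6.25         5.7290        22.9159
  5         6.25         5.6056        28.0282
  6         6.25         5.4850        32.9098
  7         6.25         5.3669        37.5683
  8         6.25         5.2514        42.0110
  9        15.00        12.3320       110.9879
  10    1,015.00       816.5017     8,165.0168
  Σ                    874.2258     8,475.0861
Price P = Σ PV = 874.2258.
Macaulay duration = Σ(t·PV) / P = 8,475.0861 / 874.2258 = 9.69439 half-year periods.
In years: 9.69439 / 2 = 4.84720 years.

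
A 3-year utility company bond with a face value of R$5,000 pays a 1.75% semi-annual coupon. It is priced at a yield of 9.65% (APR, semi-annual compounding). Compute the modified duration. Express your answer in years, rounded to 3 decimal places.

2.792 years

Periodic yield y = 0.04825. First find Macaulay duration:
  t   CF        PV=CF/(1+0.04825)^t    t·PV
  1        43.75        41.7362        41.7362
  2        43.75        39.8151        79.6303
  3        43.75        37.9825       113.9475
  4        43.75        36.2342       144.9368
  5        43.75        34.5664       172.8318
  6     5,043.75     3,801.5817    22,809.4901
  Σ                  3,991.9161    23,362.5726
P = 3,991.9161; Macaulay duration = 23,362.5726 / 3,991.9161 = 5.85247 half-year periods = 2.92624 years.
Modified duration = D_Mac / (1 + y) = 2.92624 / 1.04825 = 2.79154 years.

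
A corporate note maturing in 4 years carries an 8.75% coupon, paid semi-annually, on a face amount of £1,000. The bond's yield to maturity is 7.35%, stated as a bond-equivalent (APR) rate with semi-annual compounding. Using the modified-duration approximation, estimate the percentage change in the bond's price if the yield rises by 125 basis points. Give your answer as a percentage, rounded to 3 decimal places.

-4.189%

Periodic yield y = 0.03675. Modified duration first:
  t   CF        PV=CF/(1+0.03675)^t    t·PV
  1        43.75        42.1992        42.1992
  2        43.75        40.7033        81.4067
  3        43.75        39.2605       117.7815
  4        43.75        37.8688       151.4753
  5        43.75        36.5265       182.6324
  6        43.75        35.2317       211.3903
  7        43.75        33.9828       237.8799
  8     1,043.75       781.9953     6,255.9623
  Σ                  1,047.7682     7,280.7276
P = 1,047.7682; D_Mac = 6.94880 half-year periods = 3.47440 yrs; D_mod = 3.47440/(1+0.03675) = 3.35124 yrs.
ΔP/P ≈ -D_mod · Δy = -3.35124 × (+0.0125) = -0.041891 = -4.1891%.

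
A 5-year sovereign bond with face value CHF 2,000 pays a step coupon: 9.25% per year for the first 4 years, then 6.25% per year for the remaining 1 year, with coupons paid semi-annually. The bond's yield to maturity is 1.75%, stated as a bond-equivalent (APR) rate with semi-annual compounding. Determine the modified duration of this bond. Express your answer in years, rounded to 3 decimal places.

Periodic yield y = 0.00875. First find Macaulay duration:
  t   CF        PV=CF/(1+0.00875)^t    t·PV
  1        92.50        91.6976        91.6976
  2        92.50        90.9023       181.8045
  3        92.50        90.1138       270.3413
  4        92.50        89.3321       357.3284
  5        92.50        88.5572       442.7861
  6        92.50        87.7891       526.7344
  7        92.50        87.0276       609.1930
  8        92.50        86.2727       690.1815
  9        62.50        57.7867       520.0805
  10    2,062.50     1,890.4208    18,904.2077
  Σ                  2,659.8998    22,594.3552
P = 2,659.8998; Macaulay duration = 22,594.3552 / 2,659.8998 = 8.49444 half-year periods = 4.24722 years.
Modified duration = D_Mac / (1 + y) = 4.24722 / 1.00875 = 4.21038 years.

4.210 years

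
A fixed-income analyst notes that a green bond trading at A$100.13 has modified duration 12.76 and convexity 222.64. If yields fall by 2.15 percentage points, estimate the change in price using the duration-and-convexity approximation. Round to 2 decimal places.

Duration effect: -D_mod·Δy = -12.76 × (-0.0215) = +0.274340
Convexity effect: ½·C·(Δy)² = 0.5 × 222.64 × (-0.0215)² = +0.05145767
ΔP/P ≈ +0.274340 + 0.05145767 = +0.32579767
ΔP ≈ 100.13 × (+0.32579767) = +32.6221206971.

+A$32.62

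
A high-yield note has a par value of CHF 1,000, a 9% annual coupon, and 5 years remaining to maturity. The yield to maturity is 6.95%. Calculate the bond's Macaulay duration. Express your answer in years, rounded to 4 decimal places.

Periodic yield y = 0.0695. Discount each cash flow and weight by its year:
  t   CF        PV=CF/(1+0.0695)^t    t·PV
  1        90.00        84.1515        84.1515
  2        90.00        78.6830       157.3660
  3        90.00        73.5699       220.7097
  4        90.00        68.7891       275.1562
  5     1,090.00       778.9733     3,894.8663
  Σ                  1,084.1667     4,632.2497
Price P = Σ PV = 1,084.1667.
Macaulay duration = Σ(t·PV) / P = 4,632.2497 / 1,084.1667 = 4.27264 years.

4.2726 years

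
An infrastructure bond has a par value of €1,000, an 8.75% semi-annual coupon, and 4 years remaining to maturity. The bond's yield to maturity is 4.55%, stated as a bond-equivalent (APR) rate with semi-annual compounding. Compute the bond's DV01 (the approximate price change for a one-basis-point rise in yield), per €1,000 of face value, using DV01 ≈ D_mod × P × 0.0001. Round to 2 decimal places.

Periodic yield y = 0.02275.
  t   CF        PV=CF/(1+0.02275)^t    t·PV
  1        43.75        42.7768        42.7768
  2        43.75        41.8253        83.6506
  3        43.75        40.8949       122.6848
  4        43.75        39.9853       159.9411
  5        43.75        39.0958       195.4792
  6        43.75        38.2262       229.3572
  7        43.75        37.3759       261.6313
  8     1,043.75       871.8476     6,974.7809
  Σ                  1,152.0279     8,070.3020
P = 1,152.0279; D_Mac = 7.00530 half-year periods = 3.50265 yrs; D_mod = 3.42474 yrs.
DV01 ≈ 3.42474 × 1,152.0279 × 0.0001 = 0.394539.

€0.39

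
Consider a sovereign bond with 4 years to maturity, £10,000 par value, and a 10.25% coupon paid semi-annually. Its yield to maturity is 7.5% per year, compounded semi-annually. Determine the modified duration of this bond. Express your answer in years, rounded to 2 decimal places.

3.29 years

Periodic yield y = 0.0375. First find Macaulay duration:
  t   CF        PV=CF/(1+0.0375)^t    t·PV
  1       512.50       493.9759       493.9759
  2       512.50       476.1214       952.2427
  3       512.50       458.9121     1,376.7364
  4       512.50       442.3250     1,769.2998
  5       512.50       426.3373     2,131.6866
  6       512.50       410.9275     2,465.5652
  7       512.50       396.0747     2,772.5231
  8    10,512.50     7,830.7105    62,645.6836
  Σ                 10,935.3844    74,607.7133
P = 10,935.3844; Macaulay duration = 74,607.7133 / 10,935.3844 = 6.82260 half-year periods = 3.41130 years.
Modified duration = D_Mac / (1 + y) = 3.41130 / 1.0375 = 3.28800 years.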